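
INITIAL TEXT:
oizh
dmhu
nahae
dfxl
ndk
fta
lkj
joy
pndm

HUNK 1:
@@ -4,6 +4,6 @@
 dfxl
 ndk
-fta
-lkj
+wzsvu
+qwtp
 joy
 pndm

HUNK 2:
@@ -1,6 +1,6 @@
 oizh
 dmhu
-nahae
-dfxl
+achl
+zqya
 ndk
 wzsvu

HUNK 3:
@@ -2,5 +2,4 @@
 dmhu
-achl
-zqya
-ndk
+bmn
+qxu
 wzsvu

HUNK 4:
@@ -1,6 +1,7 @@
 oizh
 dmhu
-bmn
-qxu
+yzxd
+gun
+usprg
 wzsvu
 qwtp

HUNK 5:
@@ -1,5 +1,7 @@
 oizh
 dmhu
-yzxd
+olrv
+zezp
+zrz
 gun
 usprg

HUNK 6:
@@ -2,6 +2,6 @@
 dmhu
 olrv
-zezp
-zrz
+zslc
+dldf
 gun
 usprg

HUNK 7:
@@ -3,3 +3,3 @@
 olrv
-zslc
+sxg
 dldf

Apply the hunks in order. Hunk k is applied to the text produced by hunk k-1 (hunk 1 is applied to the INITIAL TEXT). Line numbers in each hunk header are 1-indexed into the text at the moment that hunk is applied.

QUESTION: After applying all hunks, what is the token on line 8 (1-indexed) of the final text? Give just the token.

Answer: wzsvu

Derivation:
Hunk 1: at line 4 remove [fta,lkj] add [wzsvu,qwtp] -> 9 lines: oizh dmhu nahae dfxl ndk wzsvu qwtp joy pndm
Hunk 2: at line 1 remove [nahae,dfxl] add [achl,zqya] -> 9 lines: oizh dmhu achl zqya ndk wzsvu qwtp joy pndm
Hunk 3: at line 2 remove [achl,zqya,ndk] add [bmn,qxu] -> 8 lines: oizh dmhu bmn qxu wzsvu qwtp joy pndm
Hunk 4: at line 1 remove [bmn,qxu] add [yzxd,gun,usprg] -> 9 lines: oizh dmhu yzxd gun usprg wzsvu qwtp joy pndm
Hunk 5: at line 1 remove [yzxd] add [olrv,zezp,zrz] -> 11 lines: oizh dmhu olrv zezp zrz gun usprg wzsvu qwtp joy pndm
Hunk 6: at line 2 remove [zezp,zrz] add [zslc,dldf] -> 11 lines: oizh dmhu olrv zslc dldf gun usprg wzsvu qwtp joy pndm
Hunk 7: at line 3 remove [zslc] add [sxg] -> 11 lines: oizh dmhu olrv sxg dldf gun usprg wzsvu qwtp joy pndm
Final line 8: wzsvu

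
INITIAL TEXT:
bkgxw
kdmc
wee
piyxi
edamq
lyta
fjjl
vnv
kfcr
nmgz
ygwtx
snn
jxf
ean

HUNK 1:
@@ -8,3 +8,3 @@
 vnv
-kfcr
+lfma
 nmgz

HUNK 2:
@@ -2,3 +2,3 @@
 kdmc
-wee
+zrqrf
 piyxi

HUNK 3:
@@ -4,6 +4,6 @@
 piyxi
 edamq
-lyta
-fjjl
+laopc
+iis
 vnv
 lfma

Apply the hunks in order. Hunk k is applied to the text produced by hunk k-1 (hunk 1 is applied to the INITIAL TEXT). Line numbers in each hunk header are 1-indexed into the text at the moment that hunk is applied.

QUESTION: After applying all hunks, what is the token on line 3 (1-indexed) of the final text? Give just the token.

Hunk 1: at line 8 remove [kfcr] add [lfma] -> 14 lines: bkgxw kdmc wee piyxi edamq lyta fjjl vnv lfma nmgz ygwtx snn jxf ean
Hunk 2: at line 2 remove [wee] add [zrqrf] -> 14 lines: bkgxw kdmc zrqrf piyxi edamq lyta fjjl vnv lfma nmgz ygwtx snn jxf ean
Hunk 3: at line 4 remove [lyta,fjjl] add [laopc,iis] -> 14 lines: bkgxw kdmc zrqrf piyxi edamq laopc iis vnv lfma nmgz ygwtx snn jxf ean
Final line 3: zrqrf

Answer: zrqrf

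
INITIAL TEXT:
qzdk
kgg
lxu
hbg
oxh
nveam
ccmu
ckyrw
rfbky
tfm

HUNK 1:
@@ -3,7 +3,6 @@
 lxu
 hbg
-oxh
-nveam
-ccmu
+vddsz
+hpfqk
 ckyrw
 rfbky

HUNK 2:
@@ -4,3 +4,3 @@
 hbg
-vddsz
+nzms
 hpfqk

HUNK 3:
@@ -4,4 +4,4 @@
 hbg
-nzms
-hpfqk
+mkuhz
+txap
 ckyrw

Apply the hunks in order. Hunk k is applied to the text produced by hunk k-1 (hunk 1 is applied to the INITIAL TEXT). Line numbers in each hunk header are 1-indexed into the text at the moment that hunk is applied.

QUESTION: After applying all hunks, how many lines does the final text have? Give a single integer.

Hunk 1: at line 3 remove [oxh,nveam,ccmu] add [vddsz,hpfqk] -> 9 lines: qzdk kgg lxu hbg vddsz hpfqk ckyrw rfbky tfm
Hunk 2: at line 4 remove [vddsz] add [nzms] -> 9 lines: qzdk kgg lxu hbg nzms hpfqk ckyrw rfbky tfm
Hunk 3: at line 4 remove [nzms,hpfqk] add [mkuhz,txap] -> 9 lines: qzdk kgg lxu hbg mkuhz txap ckyrw rfbky tfm
Final line count: 9

Answer: 9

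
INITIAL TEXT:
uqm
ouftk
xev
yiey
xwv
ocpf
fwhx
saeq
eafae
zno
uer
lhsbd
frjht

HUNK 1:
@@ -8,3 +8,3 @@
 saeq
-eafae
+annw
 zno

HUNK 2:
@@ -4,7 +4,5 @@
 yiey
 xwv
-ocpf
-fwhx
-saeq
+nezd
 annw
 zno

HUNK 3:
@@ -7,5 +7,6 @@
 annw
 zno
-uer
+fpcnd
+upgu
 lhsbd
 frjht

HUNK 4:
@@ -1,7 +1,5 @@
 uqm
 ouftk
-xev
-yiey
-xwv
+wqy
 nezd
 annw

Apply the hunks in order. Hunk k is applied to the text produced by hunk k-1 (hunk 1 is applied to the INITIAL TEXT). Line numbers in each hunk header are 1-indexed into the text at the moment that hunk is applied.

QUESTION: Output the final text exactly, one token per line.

Answer: uqm
ouftk
wqy
nezd
annw
zno
fpcnd
upgu
lhsbd
frjht

Derivation:
Hunk 1: at line 8 remove [eafae] add [annw] -> 13 lines: uqm ouftk xev yiey xwv ocpf fwhx saeq annw zno uer lhsbd frjht
Hunk 2: at line 4 remove [ocpf,fwhx,saeq] add [nezd] -> 11 lines: uqm ouftk xev yiey xwv nezd annw zno uer lhsbd frjht
Hunk 3: at line 7 remove [uer] add [fpcnd,upgu] -> 12 lines: uqm ouftk xev yiey xwv nezd annw zno fpcnd upgu lhsbd frjht
Hunk 4: at line 1 remove [xev,yiey,xwv] add [wqy] -> 10 lines: uqm ouftk wqy nezd annw zno fpcnd upgu lhsbd frjht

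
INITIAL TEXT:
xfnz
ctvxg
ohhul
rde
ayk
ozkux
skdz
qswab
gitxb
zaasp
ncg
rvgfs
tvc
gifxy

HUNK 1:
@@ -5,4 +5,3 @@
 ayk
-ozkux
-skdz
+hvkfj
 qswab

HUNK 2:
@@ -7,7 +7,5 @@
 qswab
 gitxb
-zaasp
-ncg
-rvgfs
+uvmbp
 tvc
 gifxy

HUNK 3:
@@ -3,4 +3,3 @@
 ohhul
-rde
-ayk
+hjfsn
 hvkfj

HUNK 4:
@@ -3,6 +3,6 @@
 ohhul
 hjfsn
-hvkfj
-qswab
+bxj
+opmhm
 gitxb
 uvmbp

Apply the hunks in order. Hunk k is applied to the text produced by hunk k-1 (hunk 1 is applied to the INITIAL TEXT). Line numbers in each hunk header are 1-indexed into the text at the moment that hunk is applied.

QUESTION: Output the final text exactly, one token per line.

Hunk 1: at line 5 remove [ozkux,skdz] add [hvkfj] -> 13 lines: xfnz ctvxg ohhul rde ayk hvkfj qswab gitxb zaasp ncg rvgfs tvc gifxy
Hunk 2: at line 7 remove [zaasp,ncg,rvgfs] add [uvmbp] -> 11 lines: xfnz ctvxg ohhul rde ayk hvkfj qswab gitxb uvmbp tvc gifxy
Hunk 3: at line 3 remove [rde,ayk] add [hjfsn] -> 10 lines: xfnz ctvxg ohhul hjfsn hvkfj qswab gitxb uvmbp tvc gifxy
Hunk 4: at line 3 remove [hvkfj,qswab] add [bxj,opmhm] -> 10 lines: xfnz ctvxg ohhul hjfsn bxj opmhm gitxb uvmbp tvc gifxy

Answer: xfnz
ctvxg
ohhul
hjfsn
bxj
opmhm
gitxb
uvmbp
tvc
gifxy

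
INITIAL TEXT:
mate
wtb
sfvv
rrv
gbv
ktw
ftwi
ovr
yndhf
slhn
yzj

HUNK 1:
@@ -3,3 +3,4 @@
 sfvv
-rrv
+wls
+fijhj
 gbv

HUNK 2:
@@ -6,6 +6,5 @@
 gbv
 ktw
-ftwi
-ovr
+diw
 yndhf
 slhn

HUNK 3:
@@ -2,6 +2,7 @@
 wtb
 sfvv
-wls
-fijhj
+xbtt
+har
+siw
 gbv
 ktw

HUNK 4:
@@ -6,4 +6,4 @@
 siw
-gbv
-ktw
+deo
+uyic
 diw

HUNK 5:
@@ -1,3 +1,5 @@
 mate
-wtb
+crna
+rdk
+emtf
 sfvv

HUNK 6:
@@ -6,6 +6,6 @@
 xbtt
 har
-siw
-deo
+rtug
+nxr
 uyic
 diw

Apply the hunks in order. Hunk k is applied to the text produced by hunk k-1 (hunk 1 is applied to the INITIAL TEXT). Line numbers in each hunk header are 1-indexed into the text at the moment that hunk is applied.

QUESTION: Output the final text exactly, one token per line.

Answer: mate
crna
rdk
emtf
sfvv
xbtt
har
rtug
nxr
uyic
diw
yndhf
slhn
yzj

Derivation:
Hunk 1: at line 3 remove [rrv] add [wls,fijhj] -> 12 lines: mate wtb sfvv wls fijhj gbv ktw ftwi ovr yndhf slhn yzj
Hunk 2: at line 6 remove [ftwi,ovr] add [diw] -> 11 lines: mate wtb sfvv wls fijhj gbv ktw diw yndhf slhn yzj
Hunk 3: at line 2 remove [wls,fijhj] add [xbtt,har,siw] -> 12 lines: mate wtb sfvv xbtt har siw gbv ktw diw yndhf slhn yzj
Hunk 4: at line 6 remove [gbv,ktw] add [deo,uyic] -> 12 lines: mate wtb sfvv xbtt har siw deo uyic diw yndhf slhn yzj
Hunk 5: at line 1 remove [wtb] add [crna,rdk,emtf] -> 14 lines: mate crna rdk emtf sfvv xbtt har siw deo uyic diw yndhf slhn yzj
Hunk 6: at line 6 remove [siw,deo] add [rtug,nxr] -> 14 lines: mate crna rdk emtf sfvv xbtt har rtug nxr uyic diw yndhf slhn yzj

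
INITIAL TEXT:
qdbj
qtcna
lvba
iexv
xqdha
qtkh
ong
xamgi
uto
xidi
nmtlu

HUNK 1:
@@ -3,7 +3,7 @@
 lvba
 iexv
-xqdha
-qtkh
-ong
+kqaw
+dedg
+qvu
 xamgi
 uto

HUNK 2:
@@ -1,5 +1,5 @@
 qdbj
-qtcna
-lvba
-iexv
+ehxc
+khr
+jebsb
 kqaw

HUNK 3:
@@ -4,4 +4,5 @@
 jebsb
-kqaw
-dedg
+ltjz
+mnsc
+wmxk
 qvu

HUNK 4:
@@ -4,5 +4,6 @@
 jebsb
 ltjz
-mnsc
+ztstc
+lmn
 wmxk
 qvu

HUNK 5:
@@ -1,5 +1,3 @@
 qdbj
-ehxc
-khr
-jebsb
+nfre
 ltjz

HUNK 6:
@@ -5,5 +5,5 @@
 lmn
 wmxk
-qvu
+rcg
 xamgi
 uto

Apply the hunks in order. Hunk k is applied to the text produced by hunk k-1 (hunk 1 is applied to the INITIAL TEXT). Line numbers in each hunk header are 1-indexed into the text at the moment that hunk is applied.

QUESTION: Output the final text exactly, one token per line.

Hunk 1: at line 3 remove [xqdha,qtkh,ong] add [kqaw,dedg,qvu] -> 11 lines: qdbj qtcna lvba iexv kqaw dedg qvu xamgi uto xidi nmtlu
Hunk 2: at line 1 remove [qtcna,lvba,iexv] add [ehxc,khr,jebsb] -> 11 lines: qdbj ehxc khr jebsb kqaw dedg qvu xamgi uto xidi nmtlu
Hunk 3: at line 4 remove [kqaw,dedg] add [ltjz,mnsc,wmxk] -> 12 lines: qdbj ehxc khr jebsb ltjz mnsc wmxk qvu xamgi uto xidi nmtlu
Hunk 4: at line 4 remove [mnsc] add [ztstc,lmn] -> 13 lines: qdbj ehxc khr jebsb ltjz ztstc lmn wmxk qvu xamgi uto xidi nmtlu
Hunk 5: at line 1 remove [ehxc,khr,jebsb] add [nfre] -> 11 lines: qdbj nfre ltjz ztstc lmn wmxk qvu xamgi uto xidi nmtlu
Hunk 6: at line 5 remove [qvu] add [rcg] -> 11 lines: qdbj nfre ltjz ztstc lmn wmxk rcg xamgi uto xidi nmtlu

Answer: qdbj
nfre
ltjz
ztstc
lmn
wmxk
rcg
xamgi
uto
xidi
nmtlu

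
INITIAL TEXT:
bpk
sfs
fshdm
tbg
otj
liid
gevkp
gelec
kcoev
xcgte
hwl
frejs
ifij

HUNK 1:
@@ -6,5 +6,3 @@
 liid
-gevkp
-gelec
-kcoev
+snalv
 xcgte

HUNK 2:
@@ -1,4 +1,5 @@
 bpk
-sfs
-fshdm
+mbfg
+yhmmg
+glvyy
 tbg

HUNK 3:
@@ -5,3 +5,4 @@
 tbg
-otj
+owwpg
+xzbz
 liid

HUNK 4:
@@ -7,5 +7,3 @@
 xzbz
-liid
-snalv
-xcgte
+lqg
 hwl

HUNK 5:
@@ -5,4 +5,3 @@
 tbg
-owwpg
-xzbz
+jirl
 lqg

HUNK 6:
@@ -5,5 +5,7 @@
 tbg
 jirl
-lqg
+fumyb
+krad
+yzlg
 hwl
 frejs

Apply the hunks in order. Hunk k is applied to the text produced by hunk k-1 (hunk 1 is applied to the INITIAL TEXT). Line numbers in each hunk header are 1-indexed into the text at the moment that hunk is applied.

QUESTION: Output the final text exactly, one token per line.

Answer: bpk
mbfg
yhmmg
glvyy
tbg
jirl
fumyb
krad
yzlg
hwl
frejs
ifij

Derivation:
Hunk 1: at line 6 remove [gevkp,gelec,kcoev] add [snalv] -> 11 lines: bpk sfs fshdm tbg otj liid snalv xcgte hwl frejs ifij
Hunk 2: at line 1 remove [sfs,fshdm] add [mbfg,yhmmg,glvyy] -> 12 lines: bpk mbfg yhmmg glvyy tbg otj liid snalv xcgte hwl frejs ifij
Hunk 3: at line 5 remove [otj] add [owwpg,xzbz] -> 13 lines: bpk mbfg yhmmg glvyy tbg owwpg xzbz liid snalv xcgte hwl frejs ifij
Hunk 4: at line 7 remove [liid,snalv,xcgte] add [lqg] -> 11 lines: bpk mbfg yhmmg glvyy tbg owwpg xzbz lqg hwl frejs ifij
Hunk 5: at line 5 remove [owwpg,xzbz] add [jirl] -> 10 lines: bpk mbfg yhmmg glvyy tbg jirl lqg hwl frejs ifij
Hunk 6: at line 5 remove [lqg] add [fumyb,krad,yzlg] -> 12 lines: bpk mbfg yhmmg glvyy tbg jirl fumyb krad yzlg hwl frejs ifij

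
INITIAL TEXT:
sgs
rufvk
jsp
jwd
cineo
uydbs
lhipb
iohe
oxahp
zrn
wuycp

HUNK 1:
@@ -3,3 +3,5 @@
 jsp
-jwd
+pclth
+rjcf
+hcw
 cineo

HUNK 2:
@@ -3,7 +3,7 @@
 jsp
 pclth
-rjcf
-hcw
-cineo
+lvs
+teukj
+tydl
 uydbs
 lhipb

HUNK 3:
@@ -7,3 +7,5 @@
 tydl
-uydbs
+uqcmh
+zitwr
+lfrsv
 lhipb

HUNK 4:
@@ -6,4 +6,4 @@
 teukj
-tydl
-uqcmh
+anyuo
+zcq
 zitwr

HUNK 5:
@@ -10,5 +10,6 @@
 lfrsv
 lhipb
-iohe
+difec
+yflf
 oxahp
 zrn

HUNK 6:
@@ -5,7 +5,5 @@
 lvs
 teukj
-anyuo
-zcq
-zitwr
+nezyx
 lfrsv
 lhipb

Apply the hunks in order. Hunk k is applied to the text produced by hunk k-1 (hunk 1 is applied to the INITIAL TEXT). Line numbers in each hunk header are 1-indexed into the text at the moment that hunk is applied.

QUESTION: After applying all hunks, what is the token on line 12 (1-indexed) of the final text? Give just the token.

Answer: oxahp

Derivation:
Hunk 1: at line 3 remove [jwd] add [pclth,rjcf,hcw] -> 13 lines: sgs rufvk jsp pclth rjcf hcw cineo uydbs lhipb iohe oxahp zrn wuycp
Hunk 2: at line 3 remove [rjcf,hcw,cineo] add [lvs,teukj,tydl] -> 13 lines: sgs rufvk jsp pclth lvs teukj tydl uydbs lhipb iohe oxahp zrn wuycp
Hunk 3: at line 7 remove [uydbs] add [uqcmh,zitwr,lfrsv] -> 15 lines: sgs rufvk jsp pclth lvs teukj tydl uqcmh zitwr lfrsv lhipb iohe oxahp zrn wuycp
Hunk 4: at line 6 remove [tydl,uqcmh] add [anyuo,zcq] -> 15 lines: sgs rufvk jsp pclth lvs teukj anyuo zcq zitwr lfrsv lhipb iohe oxahp zrn wuycp
Hunk 5: at line 10 remove [iohe] add [difec,yflf] -> 16 lines: sgs rufvk jsp pclth lvs teukj anyuo zcq zitwr lfrsv lhipb difec yflf oxahp zrn wuycp
Hunk 6: at line 5 remove [anyuo,zcq,zitwr] add [nezyx] -> 14 lines: sgs rufvk jsp pclth lvs teukj nezyx lfrsv lhipb difec yflf oxahp zrn wuycp
Final line 12: oxahp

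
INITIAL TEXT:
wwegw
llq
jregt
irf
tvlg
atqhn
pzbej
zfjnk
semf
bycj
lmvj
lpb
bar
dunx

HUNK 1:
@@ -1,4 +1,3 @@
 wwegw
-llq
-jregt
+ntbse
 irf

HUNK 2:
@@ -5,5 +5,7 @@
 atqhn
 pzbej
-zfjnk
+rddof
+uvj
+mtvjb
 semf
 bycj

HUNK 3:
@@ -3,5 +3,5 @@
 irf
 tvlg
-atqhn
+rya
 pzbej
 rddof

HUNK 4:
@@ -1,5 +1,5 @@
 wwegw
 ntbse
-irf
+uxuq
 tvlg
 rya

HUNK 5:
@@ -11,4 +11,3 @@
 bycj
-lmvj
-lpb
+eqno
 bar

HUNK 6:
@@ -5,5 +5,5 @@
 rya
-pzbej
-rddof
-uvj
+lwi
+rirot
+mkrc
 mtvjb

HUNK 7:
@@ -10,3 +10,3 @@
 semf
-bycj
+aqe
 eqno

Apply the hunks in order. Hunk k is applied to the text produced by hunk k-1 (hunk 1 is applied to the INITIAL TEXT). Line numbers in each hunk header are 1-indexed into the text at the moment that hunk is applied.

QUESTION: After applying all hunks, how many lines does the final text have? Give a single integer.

Answer: 14

Derivation:
Hunk 1: at line 1 remove [llq,jregt] add [ntbse] -> 13 lines: wwegw ntbse irf tvlg atqhn pzbej zfjnk semf bycj lmvj lpb bar dunx
Hunk 2: at line 5 remove [zfjnk] add [rddof,uvj,mtvjb] -> 15 lines: wwegw ntbse irf tvlg atqhn pzbej rddof uvj mtvjb semf bycj lmvj lpb bar dunx
Hunk 3: at line 3 remove [atqhn] add [rya] -> 15 lines: wwegw ntbse irf tvlg rya pzbej rddof uvj mtvjb semf bycj lmvj lpb bar dunx
Hunk 4: at line 1 remove [irf] add [uxuq] -> 15 lines: wwegw ntbse uxuq tvlg rya pzbej rddof uvj mtvjb semf bycj lmvj lpb bar dunx
Hunk 5: at line 11 remove [lmvj,lpb] add [eqno] -> 14 lines: wwegw ntbse uxuq tvlg rya pzbej rddof uvj mtvjb semf bycj eqno bar dunx
Hunk 6: at line 5 remove [pzbej,rddof,uvj] add [lwi,rirot,mkrc] -> 14 lines: wwegw ntbse uxuq tvlg rya lwi rirot mkrc mtvjb semf bycj eqno bar dunx
Hunk 7: at line 10 remove [bycj] add [aqe] -> 14 lines: wwegw ntbse uxuq tvlg rya lwi rirot mkrc mtvjb semf aqe eqno bar dunx
Final line count: 14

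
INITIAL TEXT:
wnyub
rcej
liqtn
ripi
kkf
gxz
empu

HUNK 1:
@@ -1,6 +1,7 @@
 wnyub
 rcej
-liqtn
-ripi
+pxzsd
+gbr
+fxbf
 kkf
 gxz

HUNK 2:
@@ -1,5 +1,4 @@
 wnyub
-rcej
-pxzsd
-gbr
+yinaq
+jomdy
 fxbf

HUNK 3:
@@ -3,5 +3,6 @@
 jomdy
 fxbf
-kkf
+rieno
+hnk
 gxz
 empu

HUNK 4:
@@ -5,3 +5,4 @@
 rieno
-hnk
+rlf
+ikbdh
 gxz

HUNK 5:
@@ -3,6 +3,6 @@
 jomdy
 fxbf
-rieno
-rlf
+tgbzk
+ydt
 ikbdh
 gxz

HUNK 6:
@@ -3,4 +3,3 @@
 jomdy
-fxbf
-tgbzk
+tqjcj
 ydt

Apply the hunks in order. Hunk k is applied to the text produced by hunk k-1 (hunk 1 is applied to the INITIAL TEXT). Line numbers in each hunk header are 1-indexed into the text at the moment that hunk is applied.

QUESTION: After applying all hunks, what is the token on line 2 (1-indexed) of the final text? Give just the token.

Hunk 1: at line 1 remove [liqtn,ripi] add [pxzsd,gbr,fxbf] -> 8 lines: wnyub rcej pxzsd gbr fxbf kkf gxz empu
Hunk 2: at line 1 remove [rcej,pxzsd,gbr] add [yinaq,jomdy] -> 7 lines: wnyub yinaq jomdy fxbf kkf gxz empu
Hunk 3: at line 3 remove [kkf] add [rieno,hnk] -> 8 lines: wnyub yinaq jomdy fxbf rieno hnk gxz empu
Hunk 4: at line 5 remove [hnk] add [rlf,ikbdh] -> 9 lines: wnyub yinaq jomdy fxbf rieno rlf ikbdh gxz empu
Hunk 5: at line 3 remove [rieno,rlf] add [tgbzk,ydt] -> 9 lines: wnyub yinaq jomdy fxbf tgbzk ydt ikbdh gxz empu
Hunk 6: at line 3 remove [fxbf,tgbzk] add [tqjcj] -> 8 lines: wnyub yinaq jomdy tqjcj ydt ikbdh gxz empu
Final line 2: yinaq

Answer: yinaq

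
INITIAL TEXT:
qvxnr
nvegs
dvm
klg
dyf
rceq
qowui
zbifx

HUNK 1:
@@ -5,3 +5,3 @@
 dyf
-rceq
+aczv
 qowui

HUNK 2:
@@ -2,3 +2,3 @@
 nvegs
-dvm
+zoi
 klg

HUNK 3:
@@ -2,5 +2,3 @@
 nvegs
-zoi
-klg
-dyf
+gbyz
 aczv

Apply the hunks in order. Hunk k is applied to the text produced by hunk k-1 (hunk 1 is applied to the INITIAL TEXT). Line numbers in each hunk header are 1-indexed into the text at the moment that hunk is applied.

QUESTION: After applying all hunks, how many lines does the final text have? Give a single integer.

Answer: 6

Derivation:
Hunk 1: at line 5 remove [rceq] add [aczv] -> 8 lines: qvxnr nvegs dvm klg dyf aczv qowui zbifx
Hunk 2: at line 2 remove [dvm] add [zoi] -> 8 lines: qvxnr nvegs zoi klg dyf aczv qowui zbifx
Hunk 3: at line 2 remove [zoi,klg,dyf] add [gbyz] -> 6 lines: qvxnr nvegs gbyz aczv qowui zbifx
Final line count: 6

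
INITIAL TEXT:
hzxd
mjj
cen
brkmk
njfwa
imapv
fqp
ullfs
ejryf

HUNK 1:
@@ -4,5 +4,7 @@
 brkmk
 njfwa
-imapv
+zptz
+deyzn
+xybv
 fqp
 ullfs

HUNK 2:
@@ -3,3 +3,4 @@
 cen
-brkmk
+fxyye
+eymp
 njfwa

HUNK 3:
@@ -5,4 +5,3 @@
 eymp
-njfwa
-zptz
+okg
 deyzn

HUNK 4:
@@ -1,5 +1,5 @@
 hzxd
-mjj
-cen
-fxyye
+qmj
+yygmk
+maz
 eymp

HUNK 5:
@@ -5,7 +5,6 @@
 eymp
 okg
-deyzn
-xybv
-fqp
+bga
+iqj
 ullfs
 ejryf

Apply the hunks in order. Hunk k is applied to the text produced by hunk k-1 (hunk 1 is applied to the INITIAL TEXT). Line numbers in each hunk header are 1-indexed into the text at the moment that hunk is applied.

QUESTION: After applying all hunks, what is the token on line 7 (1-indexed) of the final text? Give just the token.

Hunk 1: at line 4 remove [imapv] add [zptz,deyzn,xybv] -> 11 lines: hzxd mjj cen brkmk njfwa zptz deyzn xybv fqp ullfs ejryf
Hunk 2: at line 3 remove [brkmk] add [fxyye,eymp] -> 12 lines: hzxd mjj cen fxyye eymp njfwa zptz deyzn xybv fqp ullfs ejryf
Hunk 3: at line 5 remove [njfwa,zptz] add [okg] -> 11 lines: hzxd mjj cen fxyye eymp okg deyzn xybv fqp ullfs ejryf
Hunk 4: at line 1 remove [mjj,cen,fxyye] add [qmj,yygmk,maz] -> 11 lines: hzxd qmj yygmk maz eymp okg deyzn xybv fqp ullfs ejryf
Hunk 5: at line 5 remove [deyzn,xybv,fqp] add [bga,iqj] -> 10 lines: hzxd qmj yygmk maz eymp okg bga iqj ullfs ejryf
Final line 7: bga

Answer: bga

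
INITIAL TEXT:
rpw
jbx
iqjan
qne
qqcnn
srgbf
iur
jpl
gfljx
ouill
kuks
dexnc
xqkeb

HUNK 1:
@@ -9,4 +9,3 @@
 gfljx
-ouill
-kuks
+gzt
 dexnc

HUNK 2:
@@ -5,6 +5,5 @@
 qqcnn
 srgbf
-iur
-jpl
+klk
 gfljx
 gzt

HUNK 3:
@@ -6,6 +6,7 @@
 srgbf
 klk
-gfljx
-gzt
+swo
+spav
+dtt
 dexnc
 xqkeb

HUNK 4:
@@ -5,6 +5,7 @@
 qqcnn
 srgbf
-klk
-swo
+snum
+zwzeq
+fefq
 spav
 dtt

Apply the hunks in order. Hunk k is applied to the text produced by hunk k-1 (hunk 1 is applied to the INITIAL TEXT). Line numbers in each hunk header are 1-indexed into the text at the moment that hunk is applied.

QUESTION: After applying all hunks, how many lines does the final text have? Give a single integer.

Hunk 1: at line 9 remove [ouill,kuks] add [gzt] -> 12 lines: rpw jbx iqjan qne qqcnn srgbf iur jpl gfljx gzt dexnc xqkeb
Hunk 2: at line 5 remove [iur,jpl] add [klk] -> 11 lines: rpw jbx iqjan qne qqcnn srgbf klk gfljx gzt dexnc xqkeb
Hunk 3: at line 6 remove [gfljx,gzt] add [swo,spav,dtt] -> 12 lines: rpw jbx iqjan qne qqcnn srgbf klk swo spav dtt dexnc xqkeb
Hunk 4: at line 5 remove [klk,swo] add [snum,zwzeq,fefq] -> 13 lines: rpw jbx iqjan qne qqcnn srgbf snum zwzeq fefq spav dtt dexnc xqkeb
Final line count: 13

Answer: 13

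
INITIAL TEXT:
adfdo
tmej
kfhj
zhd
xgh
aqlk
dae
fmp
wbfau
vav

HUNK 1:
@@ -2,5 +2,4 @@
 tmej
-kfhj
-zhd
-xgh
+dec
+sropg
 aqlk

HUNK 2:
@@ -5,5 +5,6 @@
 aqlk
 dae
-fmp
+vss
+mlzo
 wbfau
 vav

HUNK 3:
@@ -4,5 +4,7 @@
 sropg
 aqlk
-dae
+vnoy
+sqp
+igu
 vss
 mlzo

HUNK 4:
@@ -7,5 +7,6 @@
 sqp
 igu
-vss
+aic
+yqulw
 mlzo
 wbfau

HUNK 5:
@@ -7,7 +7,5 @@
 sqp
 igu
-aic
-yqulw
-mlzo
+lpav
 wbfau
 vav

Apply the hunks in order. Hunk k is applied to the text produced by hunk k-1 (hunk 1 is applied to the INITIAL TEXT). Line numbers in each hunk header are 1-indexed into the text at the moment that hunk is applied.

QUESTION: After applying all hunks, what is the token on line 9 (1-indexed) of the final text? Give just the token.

Hunk 1: at line 2 remove [kfhj,zhd,xgh] add [dec,sropg] -> 9 lines: adfdo tmej dec sropg aqlk dae fmp wbfau vav
Hunk 2: at line 5 remove [fmp] add [vss,mlzo] -> 10 lines: adfdo tmej dec sropg aqlk dae vss mlzo wbfau vav
Hunk 3: at line 4 remove [dae] add [vnoy,sqp,igu] -> 12 lines: adfdo tmej dec sropg aqlk vnoy sqp igu vss mlzo wbfau vav
Hunk 4: at line 7 remove [vss] add [aic,yqulw] -> 13 lines: adfdo tmej dec sropg aqlk vnoy sqp igu aic yqulw mlzo wbfau vav
Hunk 5: at line 7 remove [aic,yqulw,mlzo] add [lpav] -> 11 lines: adfdo tmej dec sropg aqlk vnoy sqp igu lpav wbfau vav
Final line 9: lpav

Answer: lpav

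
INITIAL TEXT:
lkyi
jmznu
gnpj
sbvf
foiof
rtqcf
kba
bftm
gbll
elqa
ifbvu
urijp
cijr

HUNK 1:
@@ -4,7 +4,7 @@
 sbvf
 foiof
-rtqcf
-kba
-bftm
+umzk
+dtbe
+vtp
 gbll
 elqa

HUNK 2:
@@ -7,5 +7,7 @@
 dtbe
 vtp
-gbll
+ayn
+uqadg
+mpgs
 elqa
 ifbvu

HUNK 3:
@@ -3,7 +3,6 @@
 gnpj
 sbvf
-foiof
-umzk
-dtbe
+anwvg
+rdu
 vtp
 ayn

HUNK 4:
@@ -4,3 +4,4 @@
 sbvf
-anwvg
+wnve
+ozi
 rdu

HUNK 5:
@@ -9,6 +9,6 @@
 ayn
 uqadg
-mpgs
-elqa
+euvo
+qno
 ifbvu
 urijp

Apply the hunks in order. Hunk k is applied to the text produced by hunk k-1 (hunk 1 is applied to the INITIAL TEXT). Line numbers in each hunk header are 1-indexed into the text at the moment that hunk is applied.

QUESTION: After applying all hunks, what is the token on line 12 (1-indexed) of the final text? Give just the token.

Answer: qno

Derivation:
Hunk 1: at line 4 remove [rtqcf,kba,bftm] add [umzk,dtbe,vtp] -> 13 lines: lkyi jmznu gnpj sbvf foiof umzk dtbe vtp gbll elqa ifbvu urijp cijr
Hunk 2: at line 7 remove [gbll] add [ayn,uqadg,mpgs] -> 15 lines: lkyi jmznu gnpj sbvf foiof umzk dtbe vtp ayn uqadg mpgs elqa ifbvu urijp cijr
Hunk 3: at line 3 remove [foiof,umzk,dtbe] add [anwvg,rdu] -> 14 lines: lkyi jmznu gnpj sbvf anwvg rdu vtp ayn uqadg mpgs elqa ifbvu urijp cijr
Hunk 4: at line 4 remove [anwvg] add [wnve,ozi] -> 15 lines: lkyi jmznu gnpj sbvf wnve ozi rdu vtp ayn uqadg mpgs elqa ifbvu urijp cijr
Hunk 5: at line 9 remove [mpgs,elqa] add [euvo,qno] -> 15 lines: lkyi jmznu gnpj sbvf wnve ozi rdu vtp ayn uqadg euvo qno ifbvu urijp cijr
Final line 12: qno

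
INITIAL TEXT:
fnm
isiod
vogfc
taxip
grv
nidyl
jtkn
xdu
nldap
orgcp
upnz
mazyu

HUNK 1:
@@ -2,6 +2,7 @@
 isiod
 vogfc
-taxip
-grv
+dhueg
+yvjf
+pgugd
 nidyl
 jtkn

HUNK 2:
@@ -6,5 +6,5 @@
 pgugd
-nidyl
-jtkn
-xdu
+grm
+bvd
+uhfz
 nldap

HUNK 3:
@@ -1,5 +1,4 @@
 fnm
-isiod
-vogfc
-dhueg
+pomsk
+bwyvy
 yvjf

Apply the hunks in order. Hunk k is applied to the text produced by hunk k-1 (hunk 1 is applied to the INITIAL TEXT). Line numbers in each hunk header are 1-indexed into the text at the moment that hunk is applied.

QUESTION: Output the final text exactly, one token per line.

Answer: fnm
pomsk
bwyvy
yvjf
pgugd
grm
bvd
uhfz
nldap
orgcp
upnz
mazyu

Derivation:
Hunk 1: at line 2 remove [taxip,grv] add [dhueg,yvjf,pgugd] -> 13 lines: fnm isiod vogfc dhueg yvjf pgugd nidyl jtkn xdu nldap orgcp upnz mazyu
Hunk 2: at line 6 remove [nidyl,jtkn,xdu] add [grm,bvd,uhfz] -> 13 lines: fnm isiod vogfc dhueg yvjf pgugd grm bvd uhfz nldap orgcp upnz mazyu
Hunk 3: at line 1 remove [isiod,vogfc,dhueg] add [pomsk,bwyvy] -> 12 lines: fnm pomsk bwyvy yvjf pgugd grm bvd uhfz nldap orgcp upnz mazyu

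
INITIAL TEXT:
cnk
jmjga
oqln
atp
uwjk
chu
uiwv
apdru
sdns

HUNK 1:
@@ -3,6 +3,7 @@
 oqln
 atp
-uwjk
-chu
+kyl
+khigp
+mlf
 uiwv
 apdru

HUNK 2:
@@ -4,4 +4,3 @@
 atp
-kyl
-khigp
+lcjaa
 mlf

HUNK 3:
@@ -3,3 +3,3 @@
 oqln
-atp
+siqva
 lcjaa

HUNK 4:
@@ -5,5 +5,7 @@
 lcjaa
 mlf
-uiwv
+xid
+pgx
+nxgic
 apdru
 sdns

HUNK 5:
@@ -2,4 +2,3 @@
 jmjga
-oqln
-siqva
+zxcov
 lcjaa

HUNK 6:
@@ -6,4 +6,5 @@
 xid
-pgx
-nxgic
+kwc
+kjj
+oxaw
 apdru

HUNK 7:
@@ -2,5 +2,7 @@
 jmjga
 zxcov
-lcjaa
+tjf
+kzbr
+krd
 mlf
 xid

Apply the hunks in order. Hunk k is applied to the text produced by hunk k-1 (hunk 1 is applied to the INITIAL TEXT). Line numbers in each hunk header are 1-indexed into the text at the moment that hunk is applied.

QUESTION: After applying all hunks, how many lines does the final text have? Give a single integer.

Hunk 1: at line 3 remove [uwjk,chu] add [kyl,khigp,mlf] -> 10 lines: cnk jmjga oqln atp kyl khigp mlf uiwv apdru sdns
Hunk 2: at line 4 remove [kyl,khigp] add [lcjaa] -> 9 lines: cnk jmjga oqln atp lcjaa mlf uiwv apdru sdns
Hunk 3: at line 3 remove [atp] add [siqva] -> 9 lines: cnk jmjga oqln siqva lcjaa mlf uiwv apdru sdns
Hunk 4: at line 5 remove [uiwv] add [xid,pgx,nxgic] -> 11 lines: cnk jmjga oqln siqva lcjaa mlf xid pgx nxgic apdru sdns
Hunk 5: at line 2 remove [oqln,siqva] add [zxcov] -> 10 lines: cnk jmjga zxcov lcjaa mlf xid pgx nxgic apdru sdns
Hunk 6: at line 6 remove [pgx,nxgic] add [kwc,kjj,oxaw] -> 11 lines: cnk jmjga zxcov lcjaa mlf xid kwc kjj oxaw apdru sdns
Hunk 7: at line 2 remove [lcjaa] add [tjf,kzbr,krd] -> 13 lines: cnk jmjga zxcov tjf kzbr krd mlf xid kwc kjj oxaw apdru sdns
Final line count: 13

Answer: 13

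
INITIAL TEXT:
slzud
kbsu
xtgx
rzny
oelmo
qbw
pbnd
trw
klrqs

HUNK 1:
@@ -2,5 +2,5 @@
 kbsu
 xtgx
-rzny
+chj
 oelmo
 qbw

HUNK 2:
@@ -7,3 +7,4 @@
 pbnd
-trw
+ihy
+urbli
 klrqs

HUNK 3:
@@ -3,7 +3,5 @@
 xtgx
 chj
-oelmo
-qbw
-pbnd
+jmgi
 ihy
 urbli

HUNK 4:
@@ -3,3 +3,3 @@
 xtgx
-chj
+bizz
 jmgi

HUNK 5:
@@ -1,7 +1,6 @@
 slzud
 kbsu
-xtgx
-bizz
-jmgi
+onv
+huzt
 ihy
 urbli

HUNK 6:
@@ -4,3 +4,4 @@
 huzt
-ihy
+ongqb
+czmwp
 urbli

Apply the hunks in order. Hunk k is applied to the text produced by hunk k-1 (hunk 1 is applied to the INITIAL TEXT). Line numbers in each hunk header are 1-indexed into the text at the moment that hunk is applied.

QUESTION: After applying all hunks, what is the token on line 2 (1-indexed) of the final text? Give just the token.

Hunk 1: at line 2 remove [rzny] add [chj] -> 9 lines: slzud kbsu xtgx chj oelmo qbw pbnd trw klrqs
Hunk 2: at line 7 remove [trw] add [ihy,urbli] -> 10 lines: slzud kbsu xtgx chj oelmo qbw pbnd ihy urbli klrqs
Hunk 3: at line 3 remove [oelmo,qbw,pbnd] add [jmgi] -> 8 lines: slzud kbsu xtgx chj jmgi ihy urbli klrqs
Hunk 4: at line 3 remove [chj] add [bizz] -> 8 lines: slzud kbsu xtgx bizz jmgi ihy urbli klrqs
Hunk 5: at line 1 remove [xtgx,bizz,jmgi] add [onv,huzt] -> 7 lines: slzud kbsu onv huzt ihy urbli klrqs
Hunk 6: at line 4 remove [ihy] add [ongqb,czmwp] -> 8 lines: slzud kbsu onv huzt ongqb czmwp urbli klrqs
Final line 2: kbsu

Answer: kbsu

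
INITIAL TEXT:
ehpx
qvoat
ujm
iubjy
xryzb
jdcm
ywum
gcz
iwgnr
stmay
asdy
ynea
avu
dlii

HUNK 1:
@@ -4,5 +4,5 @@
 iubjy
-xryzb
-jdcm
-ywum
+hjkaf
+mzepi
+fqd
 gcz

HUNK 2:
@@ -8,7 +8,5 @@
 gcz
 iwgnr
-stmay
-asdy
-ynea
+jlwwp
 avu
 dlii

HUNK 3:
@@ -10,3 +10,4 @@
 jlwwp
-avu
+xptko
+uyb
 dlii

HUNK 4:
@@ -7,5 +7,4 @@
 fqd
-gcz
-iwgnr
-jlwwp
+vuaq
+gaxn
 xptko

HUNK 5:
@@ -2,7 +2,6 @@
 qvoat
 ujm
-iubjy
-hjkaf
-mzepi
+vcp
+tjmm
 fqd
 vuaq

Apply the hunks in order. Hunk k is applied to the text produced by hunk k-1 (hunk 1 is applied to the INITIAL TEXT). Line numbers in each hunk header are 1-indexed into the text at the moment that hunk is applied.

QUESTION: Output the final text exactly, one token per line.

Answer: ehpx
qvoat
ujm
vcp
tjmm
fqd
vuaq
gaxn
xptko
uyb
dlii

Derivation:
Hunk 1: at line 4 remove [xryzb,jdcm,ywum] add [hjkaf,mzepi,fqd] -> 14 lines: ehpx qvoat ujm iubjy hjkaf mzepi fqd gcz iwgnr stmay asdy ynea avu dlii
Hunk 2: at line 8 remove [stmay,asdy,ynea] add [jlwwp] -> 12 lines: ehpx qvoat ujm iubjy hjkaf mzepi fqd gcz iwgnr jlwwp avu dlii
Hunk 3: at line 10 remove [avu] add [xptko,uyb] -> 13 lines: ehpx qvoat ujm iubjy hjkaf mzepi fqd gcz iwgnr jlwwp xptko uyb dlii
Hunk 4: at line 7 remove [gcz,iwgnr,jlwwp] add [vuaq,gaxn] -> 12 lines: ehpx qvoat ujm iubjy hjkaf mzepi fqd vuaq gaxn xptko uyb dlii
Hunk 5: at line 2 remove [iubjy,hjkaf,mzepi] add [vcp,tjmm] -> 11 lines: ehpx qvoat ujm vcp tjmm fqd vuaq gaxn xptko uyb dlii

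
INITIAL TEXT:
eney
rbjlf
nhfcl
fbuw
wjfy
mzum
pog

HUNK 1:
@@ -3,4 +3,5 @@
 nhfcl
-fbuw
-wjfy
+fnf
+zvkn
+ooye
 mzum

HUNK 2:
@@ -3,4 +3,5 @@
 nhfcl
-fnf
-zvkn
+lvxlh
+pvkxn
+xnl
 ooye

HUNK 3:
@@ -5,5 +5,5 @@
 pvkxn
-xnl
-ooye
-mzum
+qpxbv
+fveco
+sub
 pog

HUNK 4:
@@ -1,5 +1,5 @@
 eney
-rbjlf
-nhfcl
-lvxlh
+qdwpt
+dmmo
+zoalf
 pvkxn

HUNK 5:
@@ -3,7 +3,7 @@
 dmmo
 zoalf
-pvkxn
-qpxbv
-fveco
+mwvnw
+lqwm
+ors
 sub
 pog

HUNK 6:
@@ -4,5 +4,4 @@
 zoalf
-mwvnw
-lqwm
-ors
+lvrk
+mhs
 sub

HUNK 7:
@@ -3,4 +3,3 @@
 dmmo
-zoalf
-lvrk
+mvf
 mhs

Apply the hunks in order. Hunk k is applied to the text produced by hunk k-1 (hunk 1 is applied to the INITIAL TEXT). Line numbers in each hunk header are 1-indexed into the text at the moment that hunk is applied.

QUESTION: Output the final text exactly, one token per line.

Answer: eney
qdwpt
dmmo
mvf
mhs
sub
pog

Derivation:
Hunk 1: at line 3 remove [fbuw,wjfy] add [fnf,zvkn,ooye] -> 8 lines: eney rbjlf nhfcl fnf zvkn ooye mzum pog
Hunk 2: at line 3 remove [fnf,zvkn] add [lvxlh,pvkxn,xnl] -> 9 lines: eney rbjlf nhfcl lvxlh pvkxn xnl ooye mzum pog
Hunk 3: at line 5 remove [xnl,ooye,mzum] add [qpxbv,fveco,sub] -> 9 lines: eney rbjlf nhfcl lvxlh pvkxn qpxbv fveco sub pog
Hunk 4: at line 1 remove [rbjlf,nhfcl,lvxlh] add [qdwpt,dmmo,zoalf] -> 9 lines: eney qdwpt dmmo zoalf pvkxn qpxbv fveco sub pog
Hunk 5: at line 3 remove [pvkxn,qpxbv,fveco] add [mwvnw,lqwm,ors] -> 9 lines: eney qdwpt dmmo zoalf mwvnw lqwm ors sub pog
Hunk 6: at line 4 remove [mwvnw,lqwm,ors] add [lvrk,mhs] -> 8 lines: eney qdwpt dmmo zoalf lvrk mhs sub pog
Hunk 7: at line 3 remove [zoalf,lvrk] add [mvf] -> 7 lines: eney qdwpt dmmo mvf mhs sub pog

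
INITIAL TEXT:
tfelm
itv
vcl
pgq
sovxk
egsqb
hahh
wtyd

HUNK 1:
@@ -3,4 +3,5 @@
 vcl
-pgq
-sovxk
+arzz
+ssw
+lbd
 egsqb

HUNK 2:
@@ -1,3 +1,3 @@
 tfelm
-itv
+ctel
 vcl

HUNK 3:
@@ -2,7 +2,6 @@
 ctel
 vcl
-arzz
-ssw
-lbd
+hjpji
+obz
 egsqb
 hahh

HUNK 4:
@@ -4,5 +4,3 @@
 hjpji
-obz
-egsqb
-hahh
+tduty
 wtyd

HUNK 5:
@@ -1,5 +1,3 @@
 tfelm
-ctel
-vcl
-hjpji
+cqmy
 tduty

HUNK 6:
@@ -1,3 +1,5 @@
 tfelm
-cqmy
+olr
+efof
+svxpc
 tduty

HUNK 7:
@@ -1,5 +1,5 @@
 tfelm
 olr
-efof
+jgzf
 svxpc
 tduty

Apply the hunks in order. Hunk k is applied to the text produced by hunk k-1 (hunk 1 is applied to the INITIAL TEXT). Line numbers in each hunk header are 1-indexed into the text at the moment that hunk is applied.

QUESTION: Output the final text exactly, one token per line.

Hunk 1: at line 3 remove [pgq,sovxk] add [arzz,ssw,lbd] -> 9 lines: tfelm itv vcl arzz ssw lbd egsqb hahh wtyd
Hunk 2: at line 1 remove [itv] add [ctel] -> 9 lines: tfelm ctel vcl arzz ssw lbd egsqb hahh wtyd
Hunk 3: at line 2 remove [arzz,ssw,lbd] add [hjpji,obz] -> 8 lines: tfelm ctel vcl hjpji obz egsqb hahh wtyd
Hunk 4: at line 4 remove [obz,egsqb,hahh] add [tduty] -> 6 lines: tfelm ctel vcl hjpji tduty wtyd
Hunk 5: at line 1 remove [ctel,vcl,hjpji] add [cqmy] -> 4 lines: tfelm cqmy tduty wtyd
Hunk 6: at line 1 remove [cqmy] add [olr,efof,svxpc] -> 6 lines: tfelm olr efof svxpc tduty wtyd
Hunk 7: at line 1 remove [efof] add [jgzf] -> 6 lines: tfelm olr jgzf svxpc tduty wtyd

Answer: tfelm
olr
jgzf
svxpc
tduty
wtyd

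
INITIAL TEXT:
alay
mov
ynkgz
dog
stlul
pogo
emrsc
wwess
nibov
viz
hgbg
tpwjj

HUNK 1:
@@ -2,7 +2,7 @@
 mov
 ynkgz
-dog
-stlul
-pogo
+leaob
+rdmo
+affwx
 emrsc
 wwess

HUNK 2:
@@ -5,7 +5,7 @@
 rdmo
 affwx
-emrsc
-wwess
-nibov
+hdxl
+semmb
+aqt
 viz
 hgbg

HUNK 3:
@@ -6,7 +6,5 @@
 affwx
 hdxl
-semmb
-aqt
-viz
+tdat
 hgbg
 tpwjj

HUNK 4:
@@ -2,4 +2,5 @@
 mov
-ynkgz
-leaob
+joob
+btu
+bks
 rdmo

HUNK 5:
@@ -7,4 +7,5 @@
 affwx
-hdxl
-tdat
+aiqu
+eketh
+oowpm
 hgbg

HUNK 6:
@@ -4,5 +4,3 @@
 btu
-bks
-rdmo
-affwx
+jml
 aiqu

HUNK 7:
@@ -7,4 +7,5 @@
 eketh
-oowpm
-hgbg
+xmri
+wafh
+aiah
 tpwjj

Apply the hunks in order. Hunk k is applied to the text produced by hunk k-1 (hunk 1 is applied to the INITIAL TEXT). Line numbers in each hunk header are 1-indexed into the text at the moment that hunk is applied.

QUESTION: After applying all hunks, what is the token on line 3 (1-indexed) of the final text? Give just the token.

Hunk 1: at line 2 remove [dog,stlul,pogo] add [leaob,rdmo,affwx] -> 12 lines: alay mov ynkgz leaob rdmo affwx emrsc wwess nibov viz hgbg tpwjj
Hunk 2: at line 5 remove [emrsc,wwess,nibov] add [hdxl,semmb,aqt] -> 12 lines: alay mov ynkgz leaob rdmo affwx hdxl semmb aqt viz hgbg tpwjj
Hunk 3: at line 6 remove [semmb,aqt,viz] add [tdat] -> 10 lines: alay mov ynkgz leaob rdmo affwx hdxl tdat hgbg tpwjj
Hunk 4: at line 2 remove [ynkgz,leaob] add [joob,btu,bks] -> 11 lines: alay mov joob btu bks rdmo affwx hdxl tdat hgbg tpwjj
Hunk 5: at line 7 remove [hdxl,tdat] add [aiqu,eketh,oowpm] -> 12 lines: alay mov joob btu bks rdmo affwx aiqu eketh oowpm hgbg tpwjj
Hunk 6: at line 4 remove [bks,rdmo,affwx] add [jml] -> 10 lines: alay mov joob btu jml aiqu eketh oowpm hgbg tpwjj
Hunk 7: at line 7 remove [oowpm,hgbg] add [xmri,wafh,aiah] -> 11 lines: alay mov joob btu jml aiqu eketh xmri wafh aiah tpwjj
Final line 3: joob

Answer: joob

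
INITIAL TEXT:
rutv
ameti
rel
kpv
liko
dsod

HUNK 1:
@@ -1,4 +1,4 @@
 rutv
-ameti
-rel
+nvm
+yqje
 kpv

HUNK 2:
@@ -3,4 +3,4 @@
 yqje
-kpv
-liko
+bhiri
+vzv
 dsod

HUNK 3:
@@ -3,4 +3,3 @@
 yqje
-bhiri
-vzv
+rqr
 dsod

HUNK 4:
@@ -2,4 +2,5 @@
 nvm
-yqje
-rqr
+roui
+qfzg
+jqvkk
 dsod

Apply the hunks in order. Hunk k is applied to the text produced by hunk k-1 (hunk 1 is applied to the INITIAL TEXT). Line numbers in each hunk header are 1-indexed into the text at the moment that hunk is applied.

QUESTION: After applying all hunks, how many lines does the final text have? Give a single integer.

Hunk 1: at line 1 remove [ameti,rel] add [nvm,yqje] -> 6 lines: rutv nvm yqje kpv liko dsod
Hunk 2: at line 3 remove [kpv,liko] add [bhiri,vzv] -> 6 lines: rutv nvm yqje bhiri vzv dsod
Hunk 3: at line 3 remove [bhiri,vzv] add [rqr] -> 5 lines: rutv nvm yqje rqr dsod
Hunk 4: at line 2 remove [yqje,rqr] add [roui,qfzg,jqvkk] -> 6 lines: rutv nvm roui qfzg jqvkk dsod
Final line count: 6

Answer: 6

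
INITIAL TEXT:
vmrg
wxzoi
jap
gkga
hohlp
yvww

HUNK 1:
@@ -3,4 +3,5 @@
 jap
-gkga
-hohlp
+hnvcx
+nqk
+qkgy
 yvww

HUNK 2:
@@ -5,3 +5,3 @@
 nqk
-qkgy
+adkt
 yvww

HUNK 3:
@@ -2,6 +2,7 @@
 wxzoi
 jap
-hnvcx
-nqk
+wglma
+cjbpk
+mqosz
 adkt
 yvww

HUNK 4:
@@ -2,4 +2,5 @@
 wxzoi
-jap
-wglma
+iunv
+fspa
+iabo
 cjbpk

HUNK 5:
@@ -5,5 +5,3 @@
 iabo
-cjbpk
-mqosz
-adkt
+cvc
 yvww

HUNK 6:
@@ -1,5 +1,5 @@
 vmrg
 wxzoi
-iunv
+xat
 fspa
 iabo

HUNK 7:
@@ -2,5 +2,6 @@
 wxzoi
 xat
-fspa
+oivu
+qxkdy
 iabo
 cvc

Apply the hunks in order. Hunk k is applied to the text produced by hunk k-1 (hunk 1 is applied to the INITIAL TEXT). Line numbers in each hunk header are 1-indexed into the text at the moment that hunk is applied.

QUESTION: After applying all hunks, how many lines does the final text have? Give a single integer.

Answer: 8

Derivation:
Hunk 1: at line 3 remove [gkga,hohlp] add [hnvcx,nqk,qkgy] -> 7 lines: vmrg wxzoi jap hnvcx nqk qkgy yvww
Hunk 2: at line 5 remove [qkgy] add [adkt] -> 7 lines: vmrg wxzoi jap hnvcx nqk adkt yvww
Hunk 3: at line 2 remove [hnvcx,nqk] add [wglma,cjbpk,mqosz] -> 8 lines: vmrg wxzoi jap wglma cjbpk mqosz adkt yvww
Hunk 4: at line 2 remove [jap,wglma] add [iunv,fspa,iabo] -> 9 lines: vmrg wxzoi iunv fspa iabo cjbpk mqosz adkt yvww
Hunk 5: at line 5 remove [cjbpk,mqosz,adkt] add [cvc] -> 7 lines: vmrg wxzoi iunv fspa iabo cvc yvww
Hunk 6: at line 1 remove [iunv] add [xat] -> 7 lines: vmrg wxzoi xat fspa iabo cvc yvww
Hunk 7: at line 2 remove [fspa] add [oivu,qxkdy] -> 8 lines: vmrg wxzoi xat oivu qxkdy iabo cvc yvww
Final line count: 8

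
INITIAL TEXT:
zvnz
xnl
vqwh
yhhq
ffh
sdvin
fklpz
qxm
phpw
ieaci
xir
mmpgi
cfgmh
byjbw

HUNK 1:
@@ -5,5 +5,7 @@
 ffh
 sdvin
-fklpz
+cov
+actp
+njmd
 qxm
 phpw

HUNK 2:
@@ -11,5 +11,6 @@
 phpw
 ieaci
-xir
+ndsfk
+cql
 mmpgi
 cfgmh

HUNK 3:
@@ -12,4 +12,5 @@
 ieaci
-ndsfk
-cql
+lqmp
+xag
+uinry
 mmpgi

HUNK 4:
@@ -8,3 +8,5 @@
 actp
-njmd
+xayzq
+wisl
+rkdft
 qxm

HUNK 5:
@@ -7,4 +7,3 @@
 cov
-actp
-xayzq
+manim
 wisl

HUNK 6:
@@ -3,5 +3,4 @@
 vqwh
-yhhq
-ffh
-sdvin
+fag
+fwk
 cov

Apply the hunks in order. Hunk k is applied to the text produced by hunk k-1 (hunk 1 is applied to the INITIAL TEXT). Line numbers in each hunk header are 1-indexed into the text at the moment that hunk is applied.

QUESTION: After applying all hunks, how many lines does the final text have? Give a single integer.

Answer: 18

Derivation:
Hunk 1: at line 5 remove [fklpz] add [cov,actp,njmd] -> 16 lines: zvnz xnl vqwh yhhq ffh sdvin cov actp njmd qxm phpw ieaci xir mmpgi cfgmh byjbw
Hunk 2: at line 11 remove [xir] add [ndsfk,cql] -> 17 lines: zvnz xnl vqwh yhhq ffh sdvin cov actp njmd qxm phpw ieaci ndsfk cql mmpgi cfgmh byjbw
Hunk 3: at line 12 remove [ndsfk,cql] add [lqmp,xag,uinry] -> 18 lines: zvnz xnl vqwh yhhq ffh sdvin cov actp njmd qxm phpw ieaci lqmp xag uinry mmpgi cfgmh byjbw
Hunk 4: at line 8 remove [njmd] add [xayzq,wisl,rkdft] -> 20 lines: zvnz xnl vqwh yhhq ffh sdvin cov actp xayzq wisl rkdft qxm phpw ieaci lqmp xag uinry mmpgi cfgmh byjbw
Hunk 5: at line 7 remove [actp,xayzq] add [manim] -> 19 lines: zvnz xnl vqwh yhhq ffh sdvin cov manim wisl rkdft qxm phpw ieaci lqmp xag uinry mmpgi cfgmh byjbw
Hunk 6: at line 3 remove [yhhq,ffh,sdvin] add [fag,fwk] -> 18 lines: zvnz xnl vqwh fag fwk cov manim wisl rkdft qxm phpw ieaci lqmp xag uinry mmpgi cfgmh byjbw
Final line count: 18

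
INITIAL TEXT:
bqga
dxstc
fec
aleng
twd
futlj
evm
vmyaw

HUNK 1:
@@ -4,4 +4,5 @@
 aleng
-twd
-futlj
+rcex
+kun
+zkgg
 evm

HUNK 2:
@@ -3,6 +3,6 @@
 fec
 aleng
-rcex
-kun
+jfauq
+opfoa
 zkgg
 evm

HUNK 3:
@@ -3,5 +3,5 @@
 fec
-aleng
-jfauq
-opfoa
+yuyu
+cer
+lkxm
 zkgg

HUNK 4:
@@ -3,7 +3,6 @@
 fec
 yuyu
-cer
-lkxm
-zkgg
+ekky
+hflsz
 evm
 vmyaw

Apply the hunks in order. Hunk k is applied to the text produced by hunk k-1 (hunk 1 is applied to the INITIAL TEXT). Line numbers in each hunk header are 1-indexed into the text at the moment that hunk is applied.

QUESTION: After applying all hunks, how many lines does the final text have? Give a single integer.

Hunk 1: at line 4 remove [twd,futlj] add [rcex,kun,zkgg] -> 9 lines: bqga dxstc fec aleng rcex kun zkgg evm vmyaw
Hunk 2: at line 3 remove [rcex,kun] add [jfauq,opfoa] -> 9 lines: bqga dxstc fec aleng jfauq opfoa zkgg evm vmyaw
Hunk 3: at line 3 remove [aleng,jfauq,opfoa] add [yuyu,cer,lkxm] -> 9 lines: bqga dxstc fec yuyu cer lkxm zkgg evm vmyaw
Hunk 4: at line 3 remove [cer,lkxm,zkgg] add [ekky,hflsz] -> 8 lines: bqga dxstc fec yuyu ekky hflsz evm vmyaw
Final line count: 8

Answer: 8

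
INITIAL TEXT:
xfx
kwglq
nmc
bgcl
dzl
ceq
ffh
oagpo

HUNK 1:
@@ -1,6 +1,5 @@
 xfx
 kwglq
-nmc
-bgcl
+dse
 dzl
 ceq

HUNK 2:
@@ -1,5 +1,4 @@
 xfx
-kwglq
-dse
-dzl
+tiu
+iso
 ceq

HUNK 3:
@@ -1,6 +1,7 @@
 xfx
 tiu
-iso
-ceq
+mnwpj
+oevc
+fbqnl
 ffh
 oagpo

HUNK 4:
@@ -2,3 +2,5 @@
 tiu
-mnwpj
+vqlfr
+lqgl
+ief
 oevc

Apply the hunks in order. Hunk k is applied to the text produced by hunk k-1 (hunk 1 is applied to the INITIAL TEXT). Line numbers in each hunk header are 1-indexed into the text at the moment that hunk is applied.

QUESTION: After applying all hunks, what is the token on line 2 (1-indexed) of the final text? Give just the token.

Hunk 1: at line 1 remove [nmc,bgcl] add [dse] -> 7 lines: xfx kwglq dse dzl ceq ffh oagpo
Hunk 2: at line 1 remove [kwglq,dse,dzl] add [tiu,iso] -> 6 lines: xfx tiu iso ceq ffh oagpo
Hunk 3: at line 1 remove [iso,ceq] add [mnwpj,oevc,fbqnl] -> 7 lines: xfx tiu mnwpj oevc fbqnl ffh oagpo
Hunk 4: at line 2 remove [mnwpj] add [vqlfr,lqgl,ief] -> 9 lines: xfx tiu vqlfr lqgl ief oevc fbqnl ffh oagpo
Final line 2: tiu

Answer: tiu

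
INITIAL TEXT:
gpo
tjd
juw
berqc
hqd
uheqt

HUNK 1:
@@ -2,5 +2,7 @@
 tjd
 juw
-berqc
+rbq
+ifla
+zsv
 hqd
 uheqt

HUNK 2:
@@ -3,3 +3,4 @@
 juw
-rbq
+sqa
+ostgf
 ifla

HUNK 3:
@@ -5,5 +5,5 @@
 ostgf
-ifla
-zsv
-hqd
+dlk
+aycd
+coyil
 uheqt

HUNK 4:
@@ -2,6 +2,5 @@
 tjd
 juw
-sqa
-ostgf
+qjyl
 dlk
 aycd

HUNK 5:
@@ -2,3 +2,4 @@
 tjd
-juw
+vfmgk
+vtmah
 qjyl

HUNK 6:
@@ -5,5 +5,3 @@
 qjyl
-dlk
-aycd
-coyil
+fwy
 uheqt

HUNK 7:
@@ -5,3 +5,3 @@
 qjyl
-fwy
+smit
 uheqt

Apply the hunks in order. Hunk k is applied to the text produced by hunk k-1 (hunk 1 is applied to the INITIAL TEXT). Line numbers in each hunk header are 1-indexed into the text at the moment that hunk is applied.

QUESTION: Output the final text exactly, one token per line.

Answer: gpo
tjd
vfmgk
vtmah
qjyl
smit
uheqt

Derivation:
Hunk 1: at line 2 remove [berqc] add [rbq,ifla,zsv] -> 8 lines: gpo tjd juw rbq ifla zsv hqd uheqt
Hunk 2: at line 3 remove [rbq] add [sqa,ostgf] -> 9 lines: gpo tjd juw sqa ostgf ifla zsv hqd uheqt
Hunk 3: at line 5 remove [ifla,zsv,hqd] add [dlk,aycd,coyil] -> 9 lines: gpo tjd juw sqa ostgf dlk aycd coyil uheqt
Hunk 4: at line 2 remove [sqa,ostgf] add [qjyl] -> 8 lines: gpo tjd juw qjyl dlk aycd coyil uheqt
Hunk 5: at line 2 remove [juw] add [vfmgk,vtmah] -> 9 lines: gpo tjd vfmgk vtmah qjyl dlk aycd coyil uheqt
Hunk 6: at line 5 remove [dlk,aycd,coyil] add [fwy] -> 7 lines: gpo tjd vfmgk vtmah qjyl fwy uheqt
Hunk 7: at line 5 remove [fwy] add [smit] -> 7 lines: gpo tjd vfmgk vtmah qjyl smit uheqt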